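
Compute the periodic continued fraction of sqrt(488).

[22; (11, 44)]

Write x_i = (sqrt(488) + m_i)/d_i with (m_0, d_0) = (0, 1). a_0 = floor(sqrt(488)) = 22, since 22^2 = 484 <= 488 < 529 = 23^2.
Iterate m_{i+1} = d_i*a_i - m_i, d_{i+1} = (488 - m_{i+1}^2)/d_i, a_{i+1} = floor((a_0 + m_{i+1})/d_{i+1}):
  m_1 = 1*22 - 0 = 22, d_1 = (488 - 22^2)/1 = 4/1 = 4, a_1 = floor((22 + 22)/4) = 11.
  m_2 = 4*11 - 22 = 22, d_2 = (488 - 22^2)/4 = 4/4 = 1, a_2 = floor((22 + 22)/1) = 44.
  m_3 = 1*44 - 22 = 22, d_3 = (488 - 22^2)/1 = 4/1 = 4: (m_3, d_3) = (m_1, d_1) = (22, 4), so from here the quotients repeat a_1, a_2; the period length is 2.
Hence the expansion of sqrt(488) is a_0 = 22 followed by the repeating block 11, 44 (period 2).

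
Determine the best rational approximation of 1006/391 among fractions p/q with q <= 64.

157/61

Expand x = 1006/391 as a continued fraction with the Euclidean algorithm:
  1006 = 2*391 + 224, so a_0 = 2.
  391 = 1*224 + 167, so a_1 = 1.
  224 = 1*167 + 57, so a_2 = 1.
  167 = 2*57 + 53, so a_3 = 2.
  57 = 1*53 + 4, so a_4 = 1.
  53 = 13*4 + 1, so a_5 = 13.
  4 = 4*1 + 0, so a_6 = 4.
so x = [2; 1, 1, 2, 1, 13, 4].
Convergents (p_i = a_i*p_{i-1} + p_{i-2}, q_i = a_i*q_{i-1} + q_{i-2} with p_{-2}=0, p_{-1}=1, q_{-2}=1, q_{-1}=0), until the denominator exceeds 64:
  i=0: a_0=2, p_0 = 2*1 + 0 = 2, q_0 = 2*0 + 1 = 1.
  i=1: a_1=1, p_1 = 1*2 + 1 = 3, q_1 = 1*1 + 0 = 1.
  i=2: a_2=1, p_2 = 1*3 + 2 = 5, q_2 = 1*1 + 1 = 2.
  i=3: a_3=2, p_3 = 2*5 + 3 = 13, q_3 = 2*2 + 1 = 5.
  i=4: a_4=1, p_4 = 1*13 + 5 = 18, q_4 = 1*5 + 2 = 7.
  i=5: a_5=13, p_5 = 13*18 + 13 = 247, q_5 = 13*7 + 5 = 96.
q_5 = 96 > 64, so the last convergent with denominator <= 64 is p_4/q_4 = 18/7.
The closest fraction with denominator <= 64 is either p_4/q_4 or the intermediate fraction (k*p_4 + p_3)/(k*q_4 + q_3) with the largest k >= 1 whose denominator stays <= 64; these approach x as k grows, and every other convergent or intermediate fraction in range is farther away.
Largest k: floor((64 - q_3)/q_4) = floor((64 - 5)/7) = 8.
That gives (8*18 + 13)/(8*7 + 5) = 157/61.
Compare the errors: |x - 18/7| = |1006*7 - 18*391|/(391*7) = 4/2737, and |x - 157/61| = |1006*61 - 157*391|/(391*61) = 21/23851.
Cross-multiplying, 21*2737 = 57477 < 95404 = 4*23851, so 21/23851 is smaller: the intermediate fraction 157/61 is closer to x than 18/7.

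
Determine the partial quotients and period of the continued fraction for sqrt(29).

Write x_i = (sqrt(29) + m_i)/d_i with (m_0, d_0) = (0, 1). a_0 = floor(sqrt(29)) = 5, since 5^2 = 25 <= 29 < 36 = 6^2.
Iterate m_{i+1} = d_i*a_i - m_i, d_{i+1} = (29 - m_{i+1}^2)/d_i, a_{i+1} = floor((a_0 + m_{i+1})/d_{i+1}):
  m_1 = 1*5 - 0 = 5, d_1 = (29 - 5^2)/1 = 4/1 = 4, a_1 = floor((5 + 5)/4) = 2.
  m_2 = 4*2 - 5 = 3, d_2 = (29 - 3^2)/4 = 20/4 = 5, a_2 = floor((5 + 3)/5) = 1.
  m_3 = 5*1 - 3 = 2, d_3 = (29 - 2^2)/5 = 25/5 = 5, a_3 = floor((5 + 2)/5) = 1.
  m_4 = 5*1 - 2 = 3, d_4 = (29 - 3^2)/5 = 20/5 = 4, a_4 = floor((5 + 3)/4) = 2.
  m_5 = 4*2 - 3 = 5, d_5 = (29 - 5^2)/4 = 4/4 = 1, a_5 = floor((5 + 5)/1) = 10.
  m_6 = 1*10 - 5 = 5, d_6 = (29 - 5^2)/1 = 4/1 = 4: (m_6, d_6) = (m_1, d_1) = (5, 4), so from here the quotients repeat a_1, ..., a_5; the period length is 5.
Hence the expansion of sqrt(29) is a_0 = 5 followed by the repeating block 2, 1, 1, 2, 10 (period 5).

[5; (2, 1, 1, 2, 10)]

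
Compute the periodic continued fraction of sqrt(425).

Write x_i = (sqrt(425) + m_i)/d_i with (m_0, d_0) = (0, 1). a_0 = floor(sqrt(425)) = 20, since 20^2 = 400 <= 425 < 441 = 21^2.
Iterate m_{i+1} = d_i*a_i - m_i, d_{i+1} = (425 - m_{i+1}^2)/d_i, a_{i+1} = floor((a_0 + m_{i+1})/d_{i+1}):
  m_1 = 1*20 - 0 = 20, d_1 = (425 - 20^2)/1 = 25/1 = 25, a_1 = floor((20 + 20)/25) = 1.
  m_2 = 25*1 - 20 = 5, d_2 = (425 - 5^2)/25 = 400/25 = 16, a_2 = floor((20 + 5)/16) = 1.
  m_3 = 16*1 - 5 = 11, d_3 = (425 - 11^2)/16 = 304/16 = 19, a_3 = floor((20 + 11)/19) = 1.
  m_4 = 19*1 - 11 = 8, d_4 = (425 - 8^2)/19 = 361/19 = 19, a_4 = floor((20 + 8)/19) = 1.
  m_5 = 19*1 - 8 = 11, d_5 = (425 - 11^2)/19 = 304/19 = 16, a_5 = floor((20 + 11)/16) = 1.
  m_6 = 16*1 - 11 = 5, d_6 = (425 - 5^2)/16 = 400/16 = 25, a_6 = floor((20 + 5)/25) = 1.
  m_7 = 25*1 - 5 = 20, d_7 = (425 - 20^2)/25 = 25/25 = 1, a_7 = floor((20 + 20)/1) = 40.
  m_8 = 1*40 - 20 = 20, d_8 = (425 - 20^2)/1 = 25/1 = 25: (m_8, d_8) = (m_1, d_1) = (20, 25), so from here the quotients repeat a_1, ..., a_7; the period length is 7.
Hence the expansion of sqrt(425) is a_0 = 20 followed by the repeating block 1, 1, 1, 1, 1, 1, 40 (period 7).

[20; (1, 1, 1, 1, 1, 1, 40)]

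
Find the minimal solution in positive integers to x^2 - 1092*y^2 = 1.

(x, y) = (727, 22)

First expand sqrt(1092) as a continued fraction. With x_i = (sqrt(1092) + m_i)/d_i and (m_0, d_0) = (0, 1): a_0 = floor(sqrt(1092)) = 33, since 33^2 = 1089 <= 1092 < 1156 = 34^2.
Iterate m_{i+1} = d_i*a_i - m_i, d_{i+1} = (1092 - m_{i+1}^2)/d_i, a_{i+1} = floor((a_0 + m_{i+1})/d_{i+1}):
  m_1 = 1*33 - 0 = 33, d_1 = (1092 - 33^2)/1 = 3/1 = 3, a_1 = floor((33 + 33)/3) = 22.
  m_2 = 3*22 - 33 = 33, d_2 = (1092 - 33^2)/3 = 3/3 = 1, a_2 = floor((33 + 33)/1) = 66.
  m_3 = 1*66 - 33 = 33, d_3 = (1092 - 33^2)/1 = 3/1 = 3: (m_3, d_3) = (m_1, d_1) = (33, 3), so from here the quotients repeat a_1, a_2; the period length is 2.
So sqrt(1092) = [33; (22, 66)] with period length k = 2.
k is even, so the fundamental solution of x^2 - 1092y^2 = 1 is (p_{k-1}, q_{k-1}) = (p_1, q_1); compute convergents through index 1.
Convergents (p_i = a_i*p_{i-1} + p_{i-2}, q_i = a_i*q_{i-1} + q_{i-2} with p_{-2}=0, p_{-1}=1, q_{-2}=1, q_{-1}=0):
  i=0: a_0=33, p_0 = 33*1 + 0 = 33, q_0 = 33*0 + 1 = 1.
  i=1: a_1=22, p_1 = 22*33 + 1 = 727, q_1 = 22*1 + 0 = 22.
Check: 727^2 - 1092*22^2 = 528529 - 528528 = 1, so (x, y) = (727, 22) solves the equation, and by the theorem it is the least positive solution.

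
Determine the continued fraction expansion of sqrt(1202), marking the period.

[34; (1, 2, 34, 2, 1, 68)]

Write x_i = (sqrt(1202) + m_i)/d_i with (m_0, d_0) = (0, 1). a_0 = floor(sqrt(1202)) = 34, since 34^2 = 1156 <= 1202 < 1225 = 35^2.
Iterate m_{i+1} = d_i*a_i - m_i, d_{i+1} = (1202 - m_{i+1}^2)/d_i, a_{i+1} = floor((a_0 + m_{i+1})/d_{i+1}):
  m_1 = 1*34 - 0 = 34, d_1 = (1202 - 34^2)/1 = 46/1 = 46, a_1 = floor((34 + 34)/46) = 1.
  m_2 = 46*1 - 34 = 12, d_2 = (1202 - 12^2)/46 = 1058/46 = 23, a_2 = floor((34 + 12)/23) = 2.
  m_3 = 23*2 - 12 = 34, d_3 = (1202 - 34^2)/23 = 46/23 = 2, a_3 = floor((34 + 34)/2) = 34.
  m_4 = 2*34 - 34 = 34, d_4 = (1202 - 34^2)/2 = 46/2 = 23, a_4 = floor((34 + 34)/23) = 2.
  m_5 = 23*2 - 34 = 12, d_5 = (1202 - 12^2)/23 = 1058/23 = 46, a_5 = floor((34 + 12)/46) = 1.
  m_6 = 46*1 - 12 = 34, d_6 = (1202 - 34^2)/46 = 46/46 = 1, a_6 = floor((34 + 34)/1) = 68.
  m_7 = 1*68 - 34 = 34, d_7 = (1202 - 34^2)/1 = 46/1 = 46: (m_7, d_7) = (m_1, d_1) = (34, 46), so from here the quotients repeat a_1, ..., a_6; the period length is 6.
Hence the expansion of sqrt(1202) is a_0 = 34 followed by the repeating block 1, 2, 34, 2, 1, 68 (period 6).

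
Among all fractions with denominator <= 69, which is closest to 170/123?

Expand x = 170/123 as a continued fraction with the Euclidean algorithm:
  170 = 1*123 + 47, so a_0 = 1.
  123 = 2*47 + 29, so a_1 = 2.
  47 = 1*29 + 18, so a_2 = 1.
  29 = 1*18 + 11, so a_3 = 1.
  18 = 1*11 + 7, so a_4 = 1.
  11 = 1*7 + 4, so a_5 = 1.
  7 = 1*4 + 3, so a_6 = 1.
  4 = 1*3 + 1, so a_7 = 1.
  3 = 3*1 + 0, so a_8 = 3.
so x = [1; 2, 1, 1, 1, 1, 1, 1, 3].
Convergents (p_i = a_i*p_{i-1} + p_{i-2}, q_i = a_i*q_{i-1} + q_{i-2} with p_{-2}=0, p_{-1}=1, q_{-2}=1, q_{-1}=0), until the denominator exceeds 69:
  i=0: a_0=1, p_0 = 1*1 + 0 = 1, q_0 = 1*0 + 1 = 1.
  i=1: a_1=2, p_1 = 2*1 + 1 = 3, q_1 = 2*1 + 0 = 2.
  i=2: a_2=1, p_2 = 1*3 + 1 = 4, q_2 = 1*2 + 1 = 3.
  i=3: a_3=1, p_3 = 1*4 + 3 = 7, q_3 = 1*3 + 2 = 5.
  i=4: a_4=1, p_4 = 1*7 + 4 = 11, q_4 = 1*5 + 3 = 8.
  i=5: a_5=1, p_5 = 1*11 + 7 = 18, q_5 = 1*8 + 5 = 13.
  i=6: a_6=1, p_6 = 1*18 + 11 = 29, q_6 = 1*13 + 8 = 21.
  i=7: a_7=1, p_7 = 1*29 + 18 = 47, q_7 = 1*21 + 13 = 34.
  i=8: a_8=3, p_8 = 3*47 + 29 = 170, q_8 = 3*34 + 21 = 123.
q_8 = 123 > 69, so the last convergent with denominator <= 69 is p_7/q_7 = 47/34.
The closest fraction with denominator <= 69 is either p_7/q_7 or the intermediate fraction (k*p_7 + p_6)/(k*q_7 + q_6) with the largest k >= 1 whose denominator stays <= 69; these approach x as k grows, and every other convergent or intermediate fraction in range is farther away.
Largest k: floor((69 - q_6)/q_7) = floor((69 - 21)/34) = 1.
That gives (1*47 + 29)/(1*34 + 21) = 76/55.
Compare the errors: |x - 47/34| = |170*34 - 47*123|/(123*34) = 1/4182, and |x - 76/55| = |170*55 - 76*123|/(123*55) = 2/6765.
Cross-multiplying, 1*6765 = 6765 < 8364 = 2*4182, so 1/4182 is smaller: the convergent 47/34 is closer to x than 76/55.

47/34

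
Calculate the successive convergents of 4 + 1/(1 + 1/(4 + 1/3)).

Using the convergent recurrence p_i = a_i*p_{i-1} + p_{i-2}, q_i = a_i*q_{i-1} + q_{i-2} with p_{-2}=0, p_{-1}=1, q_{-2}=1, q_{-1}=0:
  i=0: a_0=4, p_0 = 4*1 + 0 = 4, q_0 = 4*0 + 1 = 1.
  i=1: a_1=1, p_1 = 1*4 + 1 = 5, q_1 = 1*1 + 0 = 1.
  i=2: a_2=4, p_2 = 4*5 + 4 = 24, q_2 = 4*1 + 1 = 5.
  i=3: a_3=3, p_3 = 3*24 + 5 = 77, q_3 = 3*5 + 1 = 16.

4/1, 5/1, 24/5, 77/16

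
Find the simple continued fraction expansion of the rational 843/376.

Run the Euclidean algorithm on 843 and 376; the successive quotients are the partial quotients a_0, a_1, ... (each step inverts the fractional part left over by the previous one):
  843 = 2*376 + 91, so a_0 = 2.
  376 = 4*91 + 12, so a_1 = 4.
  91 = 7*12 + 7, so a_2 = 7.
  12 = 1*7 + 5, so a_3 = 1.
  7 = 1*5 + 2, so a_4 = 1.
  5 = 2*2 + 1, so a_5 = 2.
  2 = 2*1 + 0, so a_6 = 2.
The remainder reaches 0 after 7 divisions, so the expansion has 7 partial quotients, read off in order.

[2; 4, 7, 1, 1, 2, 2]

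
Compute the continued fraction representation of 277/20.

Run the Euclidean algorithm on 277 and 20; the successive quotients are the partial quotients a_0, a_1, ... (each step inverts the fractional part left over by the previous one):
  277 = 13*20 + 17, so a_0 = 13.
  20 = 1*17 + 3, so a_1 = 1.
  17 = 5*3 + 2, so a_2 = 5.
  3 = 1*2 + 1, so a_3 = 1.
  2 = 2*1 + 0, so a_4 = 2.
The remainder reaches 0 after 5 divisions, so the expansion has 5 partial quotients, read off in order.

[13; 1, 5, 1, 2]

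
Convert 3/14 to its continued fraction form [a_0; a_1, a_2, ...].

Run the Euclidean algorithm on 3 and 14; the successive quotients are the partial quotients a_0, a_1, ... (each step inverts the fractional part left over by the previous one):
  3 = 0*14 + 3, so a_0 = 0.
  14 = 4*3 + 2, so a_1 = 4.
  3 = 1*2 + 1, so a_2 = 1.
  2 = 2*1 + 0, so a_3 = 2.
The remainder reaches 0 after 4 divisions, so the expansion has 4 partial quotients, read off in order.

[0; 4, 1, 2]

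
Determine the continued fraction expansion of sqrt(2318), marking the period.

[48; (6, 1, 6, 1, 1, 4, 1, 1, 6, 1, 6, 96)]

Write x_i = (sqrt(2318) + m_i)/d_i with (m_0, d_0) = (0, 1). a_0 = floor(sqrt(2318)) = 48, since 48^2 = 2304 <= 2318 < 2401 = 49^2.
Iterate m_{i+1} = d_i*a_i - m_i, d_{i+1} = (2318 - m_{i+1}^2)/d_i, a_{i+1} = floor((a_0 + m_{i+1})/d_{i+1}):
  m_1 = 1*48 - 0 = 48, d_1 = (2318 - 48^2)/1 = 14/1 = 14, a_1 = floor((48 + 48)/14) = 6.
  m_2 = 14*6 - 48 = 36, d_2 = (2318 - 36^2)/14 = 1022/14 = 73, a_2 = floor((48 + 36)/73) = 1.
  m_3 = 73*1 - 36 = 37, d_3 = (2318 - 37^2)/73 = 949/73 = 13, a_3 = floor((48 + 37)/13) = 6.
  m_4 = 13*6 - 37 = 41, d_4 = (2318 - 41^2)/13 = 637/13 = 49, a_4 = floor((48 + 41)/49) = 1.
  m_5 = 49*1 - 41 = 8, d_5 = (2318 - 8^2)/49 = 2254/49 = 46, a_5 = floor((48 + 8)/46) = 1.
  m_6 = 46*1 - 8 = 38, d_6 = (2318 - 38^2)/46 = 874/46 = 19, a_6 = floor((48 + 38)/19) = 4.
  m_7 = 19*4 - 38 = 38, d_7 = (2318 - 38^2)/19 = 874/19 = 46, a_7 = floor((48 + 38)/46) = 1.
  m_8 = 46*1 - 38 = 8, d_8 = (2318 - 8^2)/46 = 2254/46 = 49, a_8 = floor((48 + 8)/49) = 1.
  m_9 = 49*1 - 8 = 41, d_9 = (2318 - 41^2)/49 = 637/49 = 13, a_9 = floor((48 + 41)/13) = 6.
  m_10 = 13*6 - 41 = 37, d_10 = (2318 - 37^2)/13 = 949/13 = 73, a_10 = floor((48 + 37)/73) = 1.
  m_11 = 73*1 - 37 = 36, d_11 = (2318 - 36^2)/73 = 1022/73 = 14, a_11 = floor((48 + 36)/14) = 6.
  m_12 = 14*6 - 36 = 48, d_12 = (2318 - 48^2)/14 = 14/14 = 1, a_12 = floor((48 + 48)/1) = 96.
  m_13 = 1*96 - 48 = 48, d_13 = (2318 - 48^2)/1 = 14/1 = 14: (m_13, d_13) = (m_1, d_1) = (48, 14), so from here the quotients repeat a_1, ..., a_12; the period length is 12.
Hence the expansion of sqrt(2318) is a_0 = 48 followed by the repeating block 6, 1, 6, 1, 1, 4, 1, 1, 6, 1, 6, 96 (period 12).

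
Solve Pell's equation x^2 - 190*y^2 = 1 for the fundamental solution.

(x, y) = (52021, 3774)

First expand sqrt(190) as a continued fraction. With x_i = (sqrt(190) + m_i)/d_i and (m_0, d_0) = (0, 1): a_0 = floor(sqrt(190)) = 13, since 13^2 = 169 <= 190 < 196 = 14^2.
Iterate m_{i+1} = d_i*a_i - m_i, d_{i+1} = (190 - m_{i+1}^2)/d_i, a_{i+1} = floor((a_0 + m_{i+1})/d_{i+1}):
  m_1 = 1*13 - 0 = 13, d_1 = (190 - 13^2)/1 = 21/1 = 21, a_1 = floor((13 + 13)/21) = 1.
  m_2 = 21*1 - 13 = 8, d_2 = (190 - 8^2)/21 = 126/21 = 6, a_2 = floor((13 + 8)/6) = 3.
  m_3 = 6*3 - 8 = 10, d_3 = (190 - 10^2)/6 = 90/6 = 15, a_3 = floor((13 + 10)/15) = 1.
  m_4 = 15*1 - 10 = 5, d_4 = (190 - 5^2)/15 = 165/15 = 11, a_4 = floor((13 + 5)/11) = 1.
  m_5 = 11*1 - 5 = 6, d_5 = (190 - 6^2)/11 = 154/11 = 14, a_5 = floor((13 + 6)/14) = 1.
  m_6 = 14*1 - 6 = 8, d_6 = (190 - 8^2)/14 = 126/14 = 9, a_6 = floor((13 + 8)/9) = 2.
  m_7 = 9*2 - 8 = 10, d_7 = (190 - 10^2)/9 = 90/9 = 10, a_7 = floor((13 + 10)/10) = 2.
  m_8 = 10*2 - 10 = 10, d_8 = (190 - 10^2)/10 = 90/10 = 9, a_8 = floor((13 + 10)/9) = 2.
  m_9 = 9*2 - 10 = 8, d_9 = (190 - 8^2)/9 = 126/9 = 14, a_9 = floor((13 + 8)/14) = 1.
  m_10 = 14*1 - 8 = 6, d_10 = (190 - 6^2)/14 = 154/14 = 11, a_10 = floor((13 + 6)/11) = 1.
  m_11 = 11*1 - 6 = 5, d_11 = (190 - 5^2)/11 = 165/11 = 15, a_11 = floor((13 + 5)/15) = 1.
  m_12 = 15*1 - 5 = 10, d_12 = (190 - 10^2)/15 = 90/15 = 6, a_12 = floor((13 + 10)/6) = 3.
  m_13 = 6*3 - 10 = 8, d_13 = (190 - 8^2)/6 = 126/6 = 21, a_13 = floor((13 + 8)/21) = 1.
  m_14 = 21*1 - 8 = 13, d_14 = (190 - 13^2)/21 = 21/21 = 1, a_14 = floor((13 + 13)/1) = 26.
  m_15 = 1*26 - 13 = 13, d_15 = (190 - 13^2)/1 = 21/1 = 21: (m_15, d_15) = (m_1, d_1) = (13, 21), so from here the quotients repeat a_1, ..., a_14; the period length is 14.
So sqrt(190) = [13; (1, 3, 1, 1, 1, 2, 2, 2, 1, 1, 1, 3, 1, 26)] with period length k = 14.
k is even, so the fundamental solution of x^2 - 190y^2 = 1 is (p_{k-1}, q_{k-1}) = (p_13, q_13); compute convergents through index 13.
Convergents (p_i = a_i*p_{i-1} + p_{i-2}, q_i = a_i*q_{i-1} + q_{i-2} with p_{-2}=0, p_{-1}=1, q_{-2}=1, q_{-1}=0):
  i=0: a_0=13, p_0 = 13*1 + 0 = 13, q_0 = 13*0 + 1 = 1.
  i=1: a_1=1, p_1 = 1*13 + 1 = 14, q_1 = 1*1 + 0 = 1.
  i=2: a_2=3, p_2 = 3*14 + 13 = 55, q_2 = 3*1 + 1 = 4.
  i=3: a_3=1, p_3 = 1*55 + 14 = 69, q_3 = 1*4 + 1 = 5.
  i=4: a_4=1, p_4 = 1*69 + 55 = 124, q_4 = 1*5 + 4 = 9.
  i=5: a_5=1, p_5 = 1*124 + 69 = 193, q_5 = 1*9 + 5 = 14.
  i=6: a_6=2, p_6 = 2*193 + 124 = 510, q_6 = 2*14 + 9 = 37.
  i=7: a_7=2, p_7 = 2*510 + 193 = 1213, q_7 = 2*37 + 14 = 88.
  i=8: a_8=2, p_8 = 2*1213 + 510 = 2936, q_8 = 2*88 + 37 = 213.
  i=9: a_9=1, p_9 = 1*2936 + 1213 = 4149, q_9 = 1*213 + 88 = 301.
  i=10: a_10=1, p_10 = 1*4149 + 2936 = 7085, q_10 = 1*301 + 213 = 514.
  i=11: a_11=1, p_11 = 1*7085 + 4149 = 11234, q_11 = 1*514 + 301 = 815.
  i=12: a_12=3, p_12 = 3*11234 + 7085 = 40787, q_12 = 3*815 + 514 = 2959.
  i=13: a_13=1, p_13 = 1*40787 + 11234 = 52021, q_13 = 1*2959 + 815 = 3774.
Check: 52021^2 - 190*3774^2 = 2706184441 - 2706184440 = 1, so (x, y) = (52021, 3774) solves the equation, and by the theorem it is the least positive solution.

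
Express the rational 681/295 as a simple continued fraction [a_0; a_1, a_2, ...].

Run the Euclidean algorithm on 681 and 295; the successive quotients are the partial quotients a_0, a_1, ... (each step inverts the fractional part left over by the previous one):
  681 = 2*295 + 91, so a_0 = 2.
  295 = 3*91 + 22, so a_1 = 3.
  91 = 4*22 + 3, so a_2 = 4.
  22 = 7*3 + 1, so a_3 = 7.
  3 = 3*1 + 0, so a_4 = 3.
The remainder reaches 0 after 5 divisions, so the expansion has 5 partial quotients, read off in order.

[2; 3, 4, 7, 3]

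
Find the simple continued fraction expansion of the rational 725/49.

[14; 1, 3, 1, 9]

Run the Euclidean algorithm on 725 and 49; the successive quotients are the partial quotients a_0, a_1, ... (each step inverts the fractional part left over by the previous one):
  725 = 14*49 + 39, so a_0 = 14.
  49 = 1*39 + 10, so a_1 = 1.
  39 = 3*10 + 9, so a_2 = 3.
  10 = 1*9 + 1, so a_3 = 1.
  9 = 9*1 + 0, so a_4 = 9.
The remainder reaches 0 after 5 divisions, so the expansion has 5 partial quotients, read off in order.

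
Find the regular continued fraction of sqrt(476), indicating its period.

Write x_i = (sqrt(476) + m_i)/d_i with (m_0, d_0) = (0, 1). a_0 = floor(sqrt(476)) = 21, since 21^2 = 441 <= 476 < 484 = 22^2.
Iterate m_{i+1} = d_i*a_i - m_i, d_{i+1} = (476 - m_{i+1}^2)/d_i, a_{i+1} = floor((a_0 + m_{i+1})/d_{i+1}):
  m_1 = 1*21 - 0 = 21, d_1 = (476 - 21^2)/1 = 35/1 = 35, a_1 = floor((21 + 21)/35) = 1.
  m_2 = 35*1 - 21 = 14, d_2 = (476 - 14^2)/35 = 280/35 = 8, a_2 = floor((21 + 14)/8) = 4.
  m_3 = 8*4 - 14 = 18, d_3 = (476 - 18^2)/8 = 152/8 = 19, a_3 = floor((21 + 18)/19) = 2.
  m_4 = 19*2 - 18 = 20, d_4 = (476 - 20^2)/19 = 76/19 = 4, a_4 = floor((21 + 20)/4) = 10.
  m_5 = 4*10 - 20 = 20, d_5 = (476 - 20^2)/4 = 76/4 = 19, a_5 = floor((21 + 20)/19) = 2.
  m_6 = 19*2 - 20 = 18, d_6 = (476 - 18^2)/19 = 152/19 = 8, a_6 = floor((21 + 18)/8) = 4.
  m_7 = 8*4 - 18 = 14, d_7 = (476 - 14^2)/8 = 280/8 = 35, a_7 = floor((21 + 14)/35) = 1.
  m_8 = 35*1 - 14 = 21, d_8 = (476 - 21^2)/35 = 35/35 = 1, a_8 = floor((21 + 21)/1) = 42.
  m_9 = 1*42 - 21 = 21, d_9 = (476 - 21^2)/1 = 35/1 = 35: (m_9, d_9) = (m_1, d_1) = (21, 35), so from here the quotients repeat a_1, ..., a_8; the period length is 8.
Hence the expansion of sqrt(476) is a_0 = 21 followed by the repeating block 1, 4, 2, 10, 2, 4, 1, 42 (period 8).

[21; (1, 4, 2, 10, 2, 4, 1, 42)]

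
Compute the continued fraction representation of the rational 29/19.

Run the Euclidean algorithm on 29 and 19; the successive quotients are the partial quotients a_0, a_1, ... (each step inverts the fractional part left over by the previous one):
  29 = 1*19 + 10, so a_0 = 1.
  19 = 1*10 + 9, so a_1 = 1.
  10 = 1*9 + 1, so a_2 = 1.
  9 = 9*1 + 0, so a_3 = 9.
The remainder reaches 0 after 4 divisions, so the expansion has 4 partial quotients, read off in order.

[1; 1, 1, 9]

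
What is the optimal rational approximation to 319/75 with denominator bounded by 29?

17/4

Expand x = 319/75 as a continued fraction with the Euclidean algorithm:
  319 = 4*75 + 19, so a_0 = 4.
  75 = 3*19 + 18, so a_1 = 3.
  19 = 1*18 + 1, so a_2 = 1.
  18 = 18*1 + 0, so a_3 = 18.
so x = [4; 3, 1, 18].
Convergents (p_i = a_i*p_{i-1} + p_{i-2}, q_i = a_i*q_{i-1} + q_{i-2} with p_{-2}=0, p_{-1}=1, q_{-2}=1, q_{-1}=0), until the denominator exceeds 29:
  i=0: a_0=4, p_0 = 4*1 + 0 = 4, q_0 = 4*0 + 1 = 1.
  i=1: a_1=3, p_1 = 3*4 + 1 = 13, q_1 = 3*1 + 0 = 3.
  i=2: a_2=1, p_2 = 1*13 + 4 = 17, q_2 = 1*3 + 1 = 4.
  i=3: a_3=18, p_3 = 18*17 + 13 = 319, q_3 = 18*4 + 3 = 75.
q_3 = 75 > 29, so the last convergent with denominator <= 29 is p_2/q_2 = 17/4.
The closest fraction with denominator <= 29 is either p_2/q_2 or the intermediate fraction (k*p_2 + p_1)/(k*q_2 + q_1) with the largest k >= 1 whose denominator stays <= 29; these approach x as k grows, and every other convergent or intermediate fraction in range is farther away.
Largest k: floor((29 - q_1)/q_2) = floor((29 - 3)/4) = 6.
That gives (6*17 + 13)/(6*4 + 3) = 115/27.
Compare the errors: |x - 17/4| = |319*4 - 17*75|/(75*4) = 1/300, and |x - 115/27| = |319*27 - 115*75|/(75*27) = 12/2025.
Cross-multiplying, 1*2025 = 2025 < 3600 = 12*300, so 1/300 is smaller: the convergent 17/4 is closer to x than 115/27.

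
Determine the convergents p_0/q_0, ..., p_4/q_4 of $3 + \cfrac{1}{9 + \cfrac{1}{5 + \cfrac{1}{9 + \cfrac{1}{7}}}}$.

3/1, 28/9, 143/46, 1315/423, 9348/3007

Using the convergent recurrence p_i = a_i*p_{i-1} + p_{i-2}, q_i = a_i*q_{i-1} + q_{i-2} with p_{-2}=0, p_{-1}=1, q_{-2}=1, q_{-1}=0:
  i=0: a_0=3, p_0 = 3*1 + 0 = 3, q_0 = 3*0 + 1 = 1.
  i=1: a_1=9, p_1 = 9*3 + 1 = 28, q_1 = 9*1 + 0 = 9.
  i=2: a_2=5, p_2 = 5*28 + 3 = 143, q_2 = 5*9 + 1 = 46.
  i=3: a_3=9, p_3 = 9*143 + 28 = 1315, q_3 = 9*46 + 9 = 423.
  i=4: a_4=7, p_4 = 7*1315 + 143 = 9348, q_4 = 7*423 + 46 = 3007.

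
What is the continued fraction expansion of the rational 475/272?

[1; 1, 2, 1, 16, 4]

Run the Euclidean algorithm on 475 and 272; the successive quotients are the partial quotients a_0, a_1, ... (each step inverts the fractional part left over by the previous one):
  475 = 1*272 + 203, so a_0 = 1.
  272 = 1*203 + 69, so a_1 = 1.
  203 = 2*69 + 65, so a_2 = 2.
  69 = 1*65 + 4, so a_3 = 1.
  65 = 16*4 + 1, so a_4 = 16.
  4 = 4*1 + 0, so a_5 = 4.
The remainder reaches 0 after 6 divisions, so the expansion has 6 partial quotients, read off in order.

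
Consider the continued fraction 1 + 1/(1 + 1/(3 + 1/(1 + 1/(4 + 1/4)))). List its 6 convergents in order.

1/1, 2/1, 7/4, 9/5, 43/24, 181/101

Using the convergent recurrence p_i = a_i*p_{i-1} + p_{i-2}, q_i = a_i*q_{i-1} + q_{i-2} with p_{-2}=0, p_{-1}=1, q_{-2}=1, q_{-1}=0:
  i=0: a_0=1, p_0 = 1*1 + 0 = 1, q_0 = 1*0 + 1 = 1.
  i=1: a_1=1, p_1 = 1*1 + 1 = 2, q_1 = 1*1 + 0 = 1.
  i=2: a_2=3, p_2 = 3*2 + 1 = 7, q_2 = 3*1 + 1 = 4.
  i=3: a_3=1, p_3 = 1*7 + 2 = 9, q_3 = 1*4 + 1 = 5.
  i=4: a_4=4, p_4 = 4*9 + 7 = 43, q_4 = 4*5 + 4 = 24.
  i=5: a_5=4, p_5 = 4*43 + 9 = 181, q_5 = 4*24 + 5 = 101.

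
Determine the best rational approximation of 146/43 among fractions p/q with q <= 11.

Expand x = 146/43 as a continued fraction with the Euclidean algorithm:
  146 = 3*43 + 17, so a_0 = 3.
  43 = 2*17 + 9, so a_1 = 2.
  17 = 1*9 + 8, so a_2 = 1.
  9 = 1*8 + 1, so a_3 = 1.
  8 = 8*1 + 0, so a_4 = 8.
so x = [3; 2, 1, 1, 8].
Convergents (p_i = a_i*p_{i-1} + p_{i-2}, q_i = a_i*q_{i-1} + q_{i-2} with p_{-2}=0, p_{-1}=1, q_{-2}=1, q_{-1}=0), until the denominator exceeds 11:
  i=0: a_0=3, p_0 = 3*1 + 0 = 3, q_0 = 3*0 + 1 = 1.
  i=1: a_1=2, p_1 = 2*3 + 1 = 7, q_1 = 2*1 + 0 = 2.
  i=2: a_2=1, p_2 = 1*7 + 3 = 10, q_2 = 1*2 + 1 = 3.
  i=3: a_3=1, p_3 = 1*10 + 7 = 17, q_3 = 1*3 + 2 = 5.
  i=4: a_4=8, p_4 = 8*17 + 10 = 146, q_4 = 8*5 + 3 = 43.
q_4 = 43 > 11, so the last convergent with denominator <= 11 is p_3/q_3 = 17/5.
The closest fraction with denominator <= 11 is either p_3/q_3 or the intermediate fraction (k*p_3 + p_2)/(k*q_3 + q_2) with the largest k >= 1 whose denominator stays <= 11; these approach x as k grows, and every other convergent or intermediate fraction in range is farther away.
Largest k: floor((11 - q_2)/q_3) = floor((11 - 3)/5) = 1.
That gives (1*17 + 10)/(1*5 + 3) = 27/8.
Compare the errors: |x - 17/5| = |146*5 - 17*43|/(43*5) = 1/215, and |x - 27/8| = |146*8 - 27*43|/(43*8) = 7/344.
Cross-multiplying, 1*344 = 344 < 1505 = 7*215, so 1/215 is smaller: the convergent 17/5 is closer to x than 27/8.

17/5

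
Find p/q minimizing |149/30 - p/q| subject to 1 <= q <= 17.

84/17

Expand x = 149/30 as a continued fraction with the Euclidean algorithm:
  149 = 4*30 + 29, so a_0 = 4.
  30 = 1*29 + 1, so a_1 = 1.
  29 = 29*1 + 0, so a_2 = 29.
so x = [4; 1, 29].
Convergents (p_i = a_i*p_{i-1} + p_{i-2}, q_i = a_i*q_{i-1} + q_{i-2} with p_{-2}=0, p_{-1}=1, q_{-2}=1, q_{-1}=0), until the denominator exceeds 17:
  i=0: a_0=4, p_0 = 4*1 + 0 = 4, q_0 = 4*0 + 1 = 1.
  i=1: a_1=1, p_1 = 1*4 + 1 = 5, q_1 = 1*1 + 0 = 1.
  i=2: a_2=29, p_2 = 29*5 + 4 = 149, q_2 = 29*1 + 1 = 30.
q_2 = 30 > 17, so the last convergent with denominator <= 17 is p_1/q_1 = 5/1.
The closest fraction with denominator <= 17 is either p_1/q_1 or the intermediate fraction (k*p_1 + p_0)/(k*q_1 + q_0) with the largest k >= 1 whose denominator stays <= 17; these approach x as k grows, and every other convergent or intermediate fraction in range is farther away.
Largest k: floor((17 - q_0)/q_1) = floor((17 - 1)/1) = 16.
That gives (16*5 + 4)/(16*1 + 1) = 84/17.
Compare the errors: |x - 5/1| = |149*1 - 5*30|/(30*1) = 1/30, and |x - 84/17| = |149*17 - 84*30|/(30*17) = 13/510.
Cross-multiplying, 13*30 = 390 < 510 = 1*510, so 13/510 is smaller: the intermediate fraction 84/17 is closer to x than 5/1.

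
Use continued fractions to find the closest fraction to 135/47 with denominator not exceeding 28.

Expand x = 135/47 as a continued fraction with the Euclidean algorithm:
  135 = 2*47 + 41, so a_0 = 2.
  47 = 1*41 + 6, so a_1 = 1.
  41 = 6*6 + 5, so a_2 = 6.
  6 = 1*5 + 1, so a_3 = 1.
  5 = 5*1 + 0, so a_4 = 5.
so x = [2; 1, 6, 1, 5].
Convergents (p_i = a_i*p_{i-1} + p_{i-2}, q_i = a_i*q_{i-1} + q_{i-2} with p_{-2}=0, p_{-1}=1, q_{-2}=1, q_{-1}=0), until the denominator exceeds 28:
  i=0: a_0=2, p_0 = 2*1 + 0 = 2, q_0 = 2*0 + 1 = 1.
  i=1: a_1=1, p_1 = 1*2 + 1 = 3, q_1 = 1*1 + 0 = 1.
  i=2: a_2=6, p_2 = 6*3 + 2 = 20, q_2 = 6*1 + 1 = 7.
  i=3: a_3=1, p_3 = 1*20 + 3 = 23, q_3 = 1*7 + 1 = 8.
  i=4: a_4=5, p_4 = 5*23 + 20 = 135, q_4 = 5*8 + 7 = 47.
q_4 = 47 > 28, so the last convergent with denominator <= 28 is p_3/q_3 = 23/8.
The closest fraction with denominator <= 28 is either p_3/q_3 or the intermediate fraction (k*p_3 + p_2)/(k*q_3 + q_2) with the largest k >= 1 whose denominator stays <= 28; these approach x as k grows, and every other convergent or intermediate fraction in range is farther away.
Largest k: floor((28 - q_2)/q_3) = floor((28 - 7)/8) = 2.
That gives (2*23 + 20)/(2*8 + 7) = 66/23.
Compare the errors: |x - 23/8| = |135*8 - 23*47|/(47*8) = 1/376, and |x - 66/23| = |135*23 - 66*47|/(47*23) = 3/1081.
Cross-multiplying, 1*1081 = 1081 < 1128 = 3*376, so 1/376 is smaller: the convergent 23/8 is closer to x than 66/23.

23/8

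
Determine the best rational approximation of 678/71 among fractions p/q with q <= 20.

Expand x = 678/71 as a continued fraction with the Euclidean algorithm:
  678 = 9*71 + 39, so a_0 = 9.
  71 = 1*39 + 32, so a_1 = 1.
  39 = 1*32 + 7, so a_2 = 1.
  32 = 4*7 + 4, so a_3 = 4.
  7 = 1*4 + 3, so a_4 = 1.
  4 = 1*3 + 1, so a_5 = 1.
  3 = 3*1 + 0, so a_6 = 3.
so x = [9; 1, 1, 4, 1, 1, 3].
Convergents (p_i = a_i*p_{i-1} + p_{i-2}, q_i = a_i*q_{i-1} + q_{i-2} with p_{-2}=0, p_{-1}=1, q_{-2}=1, q_{-1}=0), until the denominator exceeds 20:
  i=0: a_0=9, p_0 = 9*1 + 0 = 9, q_0 = 9*0 + 1 = 1.
  i=1: a_1=1, p_1 = 1*9 + 1 = 10, q_1 = 1*1 + 0 = 1.
  i=2: a_2=1, p_2 = 1*10 + 9 = 19, q_2 = 1*1 + 1 = 2.
  i=3: a_3=4, p_3 = 4*19 + 10 = 86, q_3 = 4*2 + 1 = 9.
  i=4: a_4=1, p_4 = 1*86 + 19 = 105, q_4 = 1*9 + 2 = 11.
  i=5: a_5=1, p_5 = 1*105 + 86 = 191, q_5 = 1*11 + 9 = 20.
  i=6: a_6=3, p_6 = 3*191 + 105 = 678, q_6 = 3*20 + 11 = 71.
q_6 = 71 > 20, so the last convergent with denominator <= 20 is p_5/q_5 = 191/20.
The closest fraction with denominator <= 20 is either p_5/q_5 or the intermediate fraction (k*p_5 + p_4)/(k*q_5 + q_4) with the largest k >= 1 whose denominator stays <= 20; these approach x as k grows, and every other convergent or intermediate fraction in range is farther away.
Largest k: floor((20 - q_4)/q_5) = floor((20 - 11)/20) = 0.
Since k = 0, no intermediate fraction beyond p_5/q_5 has denominator <= 20, so the convergent 191/20 is the closest (its error is |678*20 - 191*71|/(71*20) = 1/1420).

191/20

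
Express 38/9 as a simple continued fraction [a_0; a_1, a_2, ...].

Run the Euclidean algorithm on 38 and 9; the successive quotients are the partial quotients a_0, a_1, ... (each step inverts the fractional part left over by the previous one):
  38 = 4*9 + 2, so a_0 = 4.
  9 = 4*2 + 1, so a_1 = 4.
  2 = 2*1 + 0, so a_2 = 2.
The remainder reaches 0 after 3 divisions, so the expansion has 3 partial quotients, read off in order.

[4; 4, 2]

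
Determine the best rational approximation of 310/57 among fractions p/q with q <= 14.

49/9

Expand x = 310/57 as a continued fraction with the Euclidean algorithm:
  310 = 5*57 + 25, so a_0 = 5.
  57 = 2*25 + 7, so a_1 = 2.
  25 = 3*7 + 4, so a_2 = 3.
  7 = 1*4 + 3, so a_3 = 1.
  4 = 1*3 + 1, so a_4 = 1.
  3 = 3*1 + 0, so a_5 = 3.
so x = [5; 2, 3, 1, 1, 3].
Convergents (p_i = a_i*p_{i-1} + p_{i-2}, q_i = a_i*q_{i-1} + q_{i-2} with p_{-2}=0, p_{-1}=1, q_{-2}=1, q_{-1}=0), until the denominator exceeds 14:
  i=0: a_0=5, p_0 = 5*1 + 0 = 5, q_0 = 5*0 + 1 = 1.
  i=1: a_1=2, p_1 = 2*5 + 1 = 11, q_1 = 2*1 + 0 = 2.
  i=2: a_2=3, p_2 = 3*11 + 5 = 38, q_2 = 3*2 + 1 = 7.
  i=3: a_3=1, p_3 = 1*38 + 11 = 49, q_3 = 1*7 + 2 = 9.
  i=4: a_4=1, p_4 = 1*49 + 38 = 87, q_4 = 1*9 + 7 = 16.
q_4 = 16 > 14, so the last convergent with denominator <= 14 is p_3/q_3 = 49/9.
The closest fraction with denominator <= 14 is either p_3/q_3 or the intermediate fraction (k*p_3 + p_2)/(k*q_3 + q_2) with the largest k >= 1 whose denominator stays <= 14; these approach x as k grows, and every other convergent or intermediate fraction in range is farther away.
Largest k: floor((14 - q_2)/q_3) = floor((14 - 7)/9) = 0.
Since k = 0, no intermediate fraction beyond p_3/q_3 has denominator <= 14, so the convergent 49/9 is the closest (its error is |310*9 - 49*57|/(57*9) = 3/513).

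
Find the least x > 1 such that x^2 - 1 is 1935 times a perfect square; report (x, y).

(x, y) = (44, 1)

First expand sqrt(1935) as a continued fraction. With x_i = (sqrt(1935) + m_i)/d_i and (m_0, d_0) = (0, 1): a_0 = floor(sqrt(1935)) = 43, since 43^2 = 1849 <= 1935 < 1936 = 44^2.
Iterate m_{i+1} = d_i*a_i - m_i, d_{i+1} = (1935 - m_{i+1}^2)/d_i, a_{i+1} = floor((a_0 + m_{i+1})/d_{i+1}):
  m_1 = 1*43 - 0 = 43, d_1 = (1935 - 43^2)/1 = 86/1 = 86, a_1 = floor((43 + 43)/86) = 1.
  m_2 = 86*1 - 43 = 43, d_2 = (1935 - 43^2)/86 = 86/86 = 1, a_2 = floor((43 + 43)/1) = 86.
  m_3 = 1*86 - 43 = 43, d_3 = (1935 - 43^2)/1 = 86/1 = 86: (m_3, d_3) = (m_1, d_1) = (43, 86), so from here the quotients repeat a_1, a_2; the period length is 2.
So sqrt(1935) = [43; (1, 86)] with period length k = 2.
k is even, so the fundamental solution of x^2 - 1935y^2 = 1 is (p_{k-1}, q_{k-1}) = (p_1, q_1); compute convergents through index 1.
Convergents (p_i = a_i*p_{i-1} + p_{i-2}, q_i = a_i*q_{i-1} + q_{i-2} with p_{-2}=0, p_{-1}=1, q_{-2}=1, q_{-1}=0):
  i=0: a_0=43, p_0 = 43*1 + 0 = 43, q_0 = 43*0 + 1 = 1.
  i=1: a_1=1, p_1 = 1*43 + 1 = 44, q_1 = 1*1 + 0 = 1.
Check: 44^2 - 1935*1^2 = 1936 - 1935 = 1, so (x, y) = (44, 1) solves the equation, and by the theorem it is the least positive solution.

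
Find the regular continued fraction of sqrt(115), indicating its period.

[10; (1, 2, 1, 1, 1, 1, 1, 2, 1, 20)]

Write x_i = (sqrt(115) + m_i)/d_i with (m_0, d_0) = (0, 1). a_0 = floor(sqrt(115)) = 10, since 10^2 = 100 <= 115 < 121 = 11^2.
Iterate m_{i+1} = d_i*a_i - m_i, d_{i+1} = (115 - m_{i+1}^2)/d_i, a_{i+1} = floor((a_0 + m_{i+1})/d_{i+1}):
  m_1 = 1*10 - 0 = 10, d_1 = (115 - 10^2)/1 = 15/1 = 15, a_1 = floor((10 + 10)/15) = 1.
  m_2 = 15*1 - 10 = 5, d_2 = (115 - 5^2)/15 = 90/15 = 6, a_2 = floor((10 + 5)/6) = 2.
  m_3 = 6*2 - 5 = 7, d_3 = (115 - 7^2)/6 = 66/6 = 11, a_3 = floor((10 + 7)/11) = 1.
  m_4 = 11*1 - 7 = 4, d_4 = (115 - 4^2)/11 = 99/11 = 9, a_4 = floor((10 + 4)/9) = 1.
  m_5 = 9*1 - 4 = 5, d_5 = (115 - 5^2)/9 = 90/9 = 10, a_5 = floor((10 + 5)/10) = 1.
  m_6 = 10*1 - 5 = 5, d_6 = (115 - 5^2)/10 = 90/10 = 9, a_6 = floor((10 + 5)/9) = 1.
  m_7 = 9*1 - 5 = 4, d_7 = (115 - 4^2)/9 = 99/9 = 11, a_7 = floor((10 + 4)/11) = 1.
  m_8 = 11*1 - 4 = 7, d_8 = (115 - 7^2)/11 = 66/11 = 6, a_8 = floor((10 + 7)/6) = 2.
  m_9 = 6*2 - 7 = 5, d_9 = (115 - 5^2)/6 = 90/6 = 15, a_9 = floor((10 + 5)/15) = 1.
  m_10 = 15*1 - 5 = 10, d_10 = (115 - 10^2)/15 = 15/15 = 1, a_10 = floor((10 + 10)/1) = 20.
  m_11 = 1*20 - 10 = 10, d_11 = (115 - 10^2)/1 = 15/1 = 15: (m_11, d_11) = (m_1, d_1) = (10, 15), so from here the quotients repeat a_1, ..., a_10; the period length is 10.
Hence the expansion of sqrt(115) is a_0 = 10 followed by the repeating block 1, 2, 1, 1, 1, 1, 1, 2, 1, 20 (period 10).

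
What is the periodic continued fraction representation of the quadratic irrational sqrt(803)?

Write x_i = (sqrt(803) + m_i)/d_i with (m_0, d_0) = (0, 1). a_0 = floor(sqrt(803)) = 28, since 28^2 = 784 <= 803 < 841 = 29^2.
Iterate m_{i+1} = d_i*a_i - m_i, d_{i+1} = (803 - m_{i+1}^2)/d_i, a_{i+1} = floor((a_0 + m_{i+1})/d_{i+1}):
  m_1 = 1*28 - 0 = 28, d_1 = (803 - 28^2)/1 = 19/1 = 19, a_1 = floor((28 + 28)/19) = 2.
  m_2 = 19*2 - 28 = 10, d_2 = (803 - 10^2)/19 = 703/19 = 37, a_2 = floor((28 + 10)/37) = 1.
  m_3 = 37*1 - 10 = 27, d_3 = (803 - 27^2)/37 = 74/37 = 2, a_3 = floor((28 + 27)/2) = 27.
  m_4 = 2*27 - 27 = 27, d_4 = (803 - 27^2)/2 = 74/2 = 37, a_4 = floor((28 + 27)/37) = 1.
  m_5 = 37*1 - 27 = 10, d_5 = (803 - 10^2)/37 = 703/37 = 19, a_5 = floor((28 + 10)/19) = 2.
  m_6 = 19*2 - 10 = 28, d_6 = (803 - 28^2)/19 = 19/19 = 1, a_6 = floor((28 + 28)/1) = 56.
  m_7 = 1*56 - 28 = 28, d_7 = (803 - 28^2)/1 = 19/1 = 19: (m_7, d_7) = (m_1, d_1) = (28, 19), so from here the quotients repeat a_1, ..., a_6; the period length is 6.
Hence the expansion of sqrt(803) is a_0 = 28 followed by the repeating block 2, 1, 27, 1, 2, 56 (period 6).

[28; (2, 1, 27, 1, 2, 56)]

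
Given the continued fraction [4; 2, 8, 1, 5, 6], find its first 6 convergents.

4/1, 9/2, 76/17, 85/19, 501/112, 3091/691

Using the convergent recurrence p_i = a_i*p_{i-1} + p_{i-2}, q_i = a_i*q_{i-1} + q_{i-2} with p_{-2}=0, p_{-1}=1, q_{-2}=1, q_{-1}=0:
  i=0: a_0=4, p_0 = 4*1 + 0 = 4, q_0 = 4*0 + 1 = 1.
  i=1: a_1=2, p_1 = 2*4 + 1 = 9, q_1 = 2*1 + 0 = 2.
  i=2: a_2=8, p_2 = 8*9 + 4 = 76, q_2 = 8*2 + 1 = 17.
  i=3: a_3=1, p_3 = 1*76 + 9 = 85, q_3 = 1*17 + 2 = 19.
  i=4: a_4=5, p_4 = 5*85 + 76 = 501, q_4 = 5*19 + 17 = 112.
  i=5: a_5=6, p_5 = 6*501 + 85 = 3091, q_5 = 6*112 + 19 = 691.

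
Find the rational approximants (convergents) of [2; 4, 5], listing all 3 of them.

Using the convergent recurrence p_i = a_i*p_{i-1} + p_{i-2}, q_i = a_i*q_{i-1} + q_{i-2} with p_{-2}=0, p_{-1}=1, q_{-2}=1, q_{-1}=0:
  i=0: a_0=2, p_0 = 2*1 + 0 = 2, q_0 = 2*0 + 1 = 1.
  i=1: a_1=4, p_1 = 4*2 + 1 = 9, q_1 = 4*1 + 0 = 4.
  i=2: a_2=5, p_2 = 5*9 + 2 = 47, q_2 = 5*4 + 1 = 21.

2/1, 9/4, 47/21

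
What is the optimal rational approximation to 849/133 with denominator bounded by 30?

83/13

Expand x = 849/133 as a continued fraction with the Euclidean algorithm:
  849 = 6*133 + 51, so a_0 = 6.
  133 = 2*51 + 31, so a_1 = 2.
  51 = 1*31 + 20, so a_2 = 1.
  31 = 1*20 + 11, so a_3 = 1.
  20 = 1*11 + 9, so a_4 = 1.
  11 = 1*9 + 2, so a_5 = 1.
  9 = 4*2 + 1, so a_6 = 4.
  2 = 2*1 + 0, so a_7 = 2.
so x = [6; 2, 1, 1, 1, 1, 4, 2].
Convergents (p_i = a_i*p_{i-1} + p_{i-2}, q_i = a_i*q_{i-1} + q_{i-2} with p_{-2}=0, p_{-1}=1, q_{-2}=1, q_{-1}=0), until the denominator exceeds 30:
  i=0: a_0=6, p_0 = 6*1 + 0 = 6, q_0 = 6*0 + 1 = 1.
  i=1: a_1=2, p_1 = 2*6 + 1 = 13, q_1 = 2*1 + 0 = 2.
  i=2: a_2=1, p_2 = 1*13 + 6 = 19, q_2 = 1*2 + 1 = 3.
  i=3: a_3=1, p_3 = 1*19 + 13 = 32, q_3 = 1*3 + 2 = 5.
  i=4: a_4=1, p_4 = 1*32 + 19 = 51, q_4 = 1*5 + 3 = 8.
  i=5: a_5=1, p_5 = 1*51 + 32 = 83, q_5 = 1*8 + 5 = 13.
  i=6: a_6=4, p_6 = 4*83 + 51 = 383, q_6 = 4*13 + 8 = 60.
q_6 = 60 > 30, so the last convergent with denominator <= 30 is p_5/q_5 = 83/13.
The closest fraction with denominator <= 30 is either p_5/q_5 or the intermediate fraction (k*p_5 + p_4)/(k*q_5 + q_4) with the largest k >= 1 whose denominator stays <= 30; these approach x as k grows, and every other convergent or intermediate fraction in range is farther away.
Largest k: floor((30 - q_4)/q_5) = floor((30 - 8)/13) = 1.
That gives (1*83 + 51)/(1*13 + 8) = 134/21.
Compare the errors: |x - 83/13| = |849*13 - 83*133|/(133*13) = 2/1729, and |x - 134/21| = |849*21 - 134*133|/(133*21) = 7/2793.
Cross-multiplying, 2*2793 = 5586 < 12103 = 7*1729, so 2/1729 is smaller: the convergent 83/13 is closer to x than 134/21.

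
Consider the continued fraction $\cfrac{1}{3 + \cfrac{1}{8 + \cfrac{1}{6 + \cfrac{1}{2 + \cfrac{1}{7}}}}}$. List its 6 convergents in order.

0/1, 1/3, 8/25, 49/153, 106/331, 791/2470

Using the convergent recurrence p_i = a_i*p_{i-1} + p_{i-2}, q_i = a_i*q_{i-1} + q_{i-2} with p_{-2}=0, p_{-1}=1, q_{-2}=1, q_{-1}=0:
  i=0: a_0=0, p_0 = 0*1 + 0 = 0, q_0 = 0*0 + 1 = 1.
  i=1: a_1=3, p_1 = 3*0 + 1 = 1, q_1 = 3*1 + 0 = 3.
  i=2: a_2=8, p_2 = 8*1 + 0 = 8, q_2 = 8*3 + 1 = 25.
  i=3: a_3=6, p_3 = 6*8 + 1 = 49, q_3 = 6*25 + 3 = 153.
  i=4: a_4=2, p_4 = 2*49 + 8 = 106, q_4 = 2*153 + 25 = 331.
  i=5: a_5=7, p_5 = 7*106 + 49 = 791, q_5 = 7*331 + 153 = 2470.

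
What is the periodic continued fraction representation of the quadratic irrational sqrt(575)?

[23; (1, 46)]

Write x_i = (sqrt(575) + m_i)/d_i with (m_0, d_0) = (0, 1). a_0 = floor(sqrt(575)) = 23, since 23^2 = 529 <= 575 < 576 = 24^2.
Iterate m_{i+1} = d_i*a_i - m_i, d_{i+1} = (575 - m_{i+1}^2)/d_i, a_{i+1} = floor((a_0 + m_{i+1})/d_{i+1}):
  m_1 = 1*23 - 0 = 23, d_1 = (575 - 23^2)/1 = 46/1 = 46, a_1 = floor((23 + 23)/46) = 1.
  m_2 = 46*1 - 23 = 23, d_2 = (575 - 23^2)/46 = 46/46 = 1, a_2 = floor((23 + 23)/1) = 46.
  m_3 = 1*46 - 23 = 23, d_3 = (575 - 23^2)/1 = 46/1 = 46: (m_3, d_3) = (m_1, d_1) = (23, 46), so from here the quotients repeat a_1, a_2; the period length is 2.
Hence the expansion of sqrt(575) is a_0 = 23 followed by the repeating block 1, 46 (period 2).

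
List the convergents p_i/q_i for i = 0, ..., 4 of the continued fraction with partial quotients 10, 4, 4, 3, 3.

Using the convergent recurrence p_i = a_i*p_{i-1} + p_{i-2}, q_i = a_i*q_{i-1} + q_{i-2} with p_{-2}=0, p_{-1}=1, q_{-2}=1, q_{-1}=0:
  i=0: a_0=10, p_0 = 10*1 + 0 = 10, q_0 = 10*0 + 1 = 1.
  i=1: a_1=4, p_1 = 4*10 + 1 = 41, q_1 = 4*1 + 0 = 4.
  i=2: a_2=4, p_2 = 4*41 + 10 = 174, q_2 = 4*4 + 1 = 17.
  i=3: a_3=3, p_3 = 3*174 + 41 = 563, q_3 = 3*17 + 4 = 55.
  i=4: a_4=3, p_4 = 3*563 + 174 = 1863, q_4 = 3*55 + 17 = 182.

10/1, 41/4, 174/17, 563/55, 1863/182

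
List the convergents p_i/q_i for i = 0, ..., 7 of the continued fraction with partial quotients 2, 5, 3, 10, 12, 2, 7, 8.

2/1, 11/5, 35/16, 361/165, 4367/1996, 9095/4157, 68032/31095, 553351/252917

Using the convergent recurrence p_i = a_i*p_{i-1} + p_{i-2}, q_i = a_i*q_{i-1} + q_{i-2} with p_{-2}=0, p_{-1}=1, q_{-2}=1, q_{-1}=0:
  i=0: a_0=2, p_0 = 2*1 + 0 = 2, q_0 = 2*0 + 1 = 1.
  i=1: a_1=5, p_1 = 5*2 + 1 = 11, q_1 = 5*1 + 0 = 5.
  i=2: a_2=3, p_2 = 3*11 + 2 = 35, q_2 = 3*5 + 1 = 16.
  i=3: a_3=10, p_3 = 10*35 + 11 = 361, q_3 = 10*16 + 5 = 165.
  i=4: a_4=12, p_4 = 12*361 + 35 = 4367, q_4 = 12*165 + 16 = 1996.
  i=5: a_5=2, p_5 = 2*4367 + 361 = 9095, q_5 = 2*1996 + 165 = 4157.
  i=6: a_6=7, p_6 = 7*9095 + 4367 = 68032, q_6 = 7*4157 + 1996 = 31095.
  i=7: a_7=8, p_7 = 8*68032 + 9095 = 553351, q_7 = 8*31095 + 4157 = 252917.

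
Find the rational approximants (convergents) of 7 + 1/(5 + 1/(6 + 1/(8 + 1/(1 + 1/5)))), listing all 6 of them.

7/1, 36/5, 223/31, 1820/253, 2043/284, 12035/1673

Using the convergent recurrence p_i = a_i*p_{i-1} + p_{i-2}, q_i = a_i*q_{i-1} + q_{i-2} with p_{-2}=0, p_{-1}=1, q_{-2}=1, q_{-1}=0:
  i=0: a_0=7, p_0 = 7*1 + 0 = 7, q_0 = 7*0 + 1 = 1.
  i=1: a_1=5, p_1 = 5*7 + 1 = 36, q_1 = 5*1 + 0 = 5.
  i=2: a_2=6, p_2 = 6*36 + 7 = 223, q_2 = 6*5 + 1 = 31.
  i=3: a_3=8, p_3 = 8*223 + 36 = 1820, q_3 = 8*31 + 5 = 253.
  i=4: a_4=1, p_4 = 1*1820 + 223 = 2043, q_4 = 1*253 + 31 = 284.
  i=5: a_5=5, p_5 = 5*2043 + 1820 = 12035, q_5 = 5*284 + 253 = 1673.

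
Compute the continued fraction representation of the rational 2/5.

Run the Euclidean algorithm on 2 and 5; the successive quotients are the partial quotients a_0, a_1, ... (each step inverts the fractional part left over by the previous one):
  2 = 0*5 + 2, so a_0 = 0.
  5 = 2*2 + 1, so a_1 = 2.
  2 = 2*1 + 0, so a_2 = 2.
The remainder reaches 0 after 3 divisions, so the expansion has 3 partial quotients, read off in order.

[0; 2, 2]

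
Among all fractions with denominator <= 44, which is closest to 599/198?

121/40

Expand x = 599/198 as a continued fraction with the Euclidean algorithm:
  599 = 3*198 + 5, so a_0 = 3.
  198 = 39*5 + 3, so a_1 = 39.
  5 = 1*3 + 2, so a_2 = 1.
  3 = 1*2 + 1, so a_3 = 1.
  2 = 2*1 + 0, so a_4 = 2.
so x = [3; 39, 1, 1, 2].
Convergents (p_i = a_i*p_{i-1} + p_{i-2}, q_i = a_i*q_{i-1} + q_{i-2} with p_{-2}=0, p_{-1}=1, q_{-2}=1, q_{-1}=0), until the denominator exceeds 44:
  i=0: a_0=3, p_0 = 3*1 + 0 = 3, q_0 = 3*0 + 1 = 1.
  i=1: a_1=39, p_1 = 39*3 + 1 = 118, q_1 = 39*1 + 0 = 39.
  i=2: a_2=1, p_2 = 1*118 + 3 = 121, q_2 = 1*39 + 1 = 40.
  i=3: a_3=1, p_3 = 1*121 + 118 = 239, q_3 = 1*40 + 39 = 79.
q_3 = 79 > 44, so the last convergent with denominator <= 44 is p_2/q_2 = 121/40.
The closest fraction with denominator <= 44 is either p_2/q_2 or the intermediate fraction (k*p_2 + p_1)/(k*q_2 + q_1) with the largest k >= 1 whose denominator stays <= 44; these approach x as k grows, and every other convergent or intermediate fraction in range is farther away.
Largest k: floor((44 - q_1)/q_2) = floor((44 - 39)/40) = 0.
Since k = 0, no intermediate fraction beyond p_2/q_2 has denominator <= 44, so the convergent 121/40 is the closest (its error is |599*40 - 121*198|/(198*40) = 2/7920).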